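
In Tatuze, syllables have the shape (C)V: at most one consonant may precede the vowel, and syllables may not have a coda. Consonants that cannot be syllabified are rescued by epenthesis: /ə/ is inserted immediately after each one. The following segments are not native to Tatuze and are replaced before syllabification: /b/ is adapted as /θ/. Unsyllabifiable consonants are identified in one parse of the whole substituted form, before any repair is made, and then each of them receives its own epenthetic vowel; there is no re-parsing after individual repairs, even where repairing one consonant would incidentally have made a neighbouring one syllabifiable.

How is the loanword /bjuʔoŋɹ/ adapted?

Substitution: /b/ → /θ/, giving /θjuʔoŋɹ/.
Under (C)V, the unsyllabifiable consonants are /θ/, /ŋ/, /ɹ/ (no codas are permitted; onsets are limited to one consonant).
Inserting the epenthetic vowel yields /θ/ → /θə/, /ŋ/ → /ŋə/, /ɹ/ → /ɹə/.

θəjuʔoŋəɹə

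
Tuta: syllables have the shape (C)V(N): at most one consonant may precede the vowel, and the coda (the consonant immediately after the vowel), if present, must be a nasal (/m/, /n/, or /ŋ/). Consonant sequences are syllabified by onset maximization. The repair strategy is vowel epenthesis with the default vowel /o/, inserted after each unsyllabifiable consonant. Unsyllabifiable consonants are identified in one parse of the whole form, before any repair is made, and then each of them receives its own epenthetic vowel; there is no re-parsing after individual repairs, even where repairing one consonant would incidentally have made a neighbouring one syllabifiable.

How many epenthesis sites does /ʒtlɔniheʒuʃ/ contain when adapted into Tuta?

The unsyllabifiable consonants are /ʒ/, /t/, /ʃ/; each receives one epenthetic vowel.

3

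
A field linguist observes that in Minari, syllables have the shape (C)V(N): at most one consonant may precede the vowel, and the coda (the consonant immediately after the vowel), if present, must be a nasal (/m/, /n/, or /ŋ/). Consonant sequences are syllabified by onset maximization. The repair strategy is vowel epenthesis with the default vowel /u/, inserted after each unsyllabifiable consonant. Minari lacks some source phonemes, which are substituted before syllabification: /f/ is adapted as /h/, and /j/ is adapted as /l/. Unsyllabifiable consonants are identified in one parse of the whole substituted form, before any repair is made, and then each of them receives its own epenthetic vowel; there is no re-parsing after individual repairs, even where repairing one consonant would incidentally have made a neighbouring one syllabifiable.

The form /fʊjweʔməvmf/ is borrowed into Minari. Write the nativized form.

hʊluweʔuməvumuhu

Substitution: /f/ → /h/, /j/ → /l/, giving /hʊlweʔməvmh/.
Syllabifying with onset maximization leaves /l/, /ʔ/, /v/, /m/, /h/ stranded (only a nasal (/m/, /n/, or /ŋ/) is licensed in coda position; onsets are limited to one consonant).
Epenthesis after each stranded consonant: /l/ → /lu/, /ʔ/ → /ʔu/, /v/ → /vu/, /m/ → /mu/, /h/ → /hu/.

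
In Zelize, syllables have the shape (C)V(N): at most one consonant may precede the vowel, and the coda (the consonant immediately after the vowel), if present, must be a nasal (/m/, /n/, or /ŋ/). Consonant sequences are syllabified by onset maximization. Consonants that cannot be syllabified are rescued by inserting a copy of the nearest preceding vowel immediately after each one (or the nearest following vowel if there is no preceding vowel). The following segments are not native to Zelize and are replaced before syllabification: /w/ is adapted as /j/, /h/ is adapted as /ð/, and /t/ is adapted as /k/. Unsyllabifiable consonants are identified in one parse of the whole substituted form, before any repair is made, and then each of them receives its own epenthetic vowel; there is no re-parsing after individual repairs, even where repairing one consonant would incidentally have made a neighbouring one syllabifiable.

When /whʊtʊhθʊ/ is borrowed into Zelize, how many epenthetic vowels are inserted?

2

After substitution the input is /jðʊkʊðθʊ/.
The unsyllabifiable consonants are /j/, /ð/; each receives one epenthetic vowel.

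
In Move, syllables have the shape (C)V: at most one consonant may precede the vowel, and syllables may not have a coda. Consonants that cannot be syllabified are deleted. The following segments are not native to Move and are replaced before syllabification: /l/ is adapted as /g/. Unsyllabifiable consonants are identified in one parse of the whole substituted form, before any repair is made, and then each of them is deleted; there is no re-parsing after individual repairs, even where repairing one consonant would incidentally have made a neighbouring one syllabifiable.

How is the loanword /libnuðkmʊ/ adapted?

ginumʊ

Substitution: /l/ → /g/, giving /gibnuðkmʊ/.
Under (C)V, the unsyllabifiable consonants are /b/, /ð/, /k/ (no codas are permitted; onsets are limited to one consonant).
Deleting the stranded consonants removes /b/, /ð/, /k/.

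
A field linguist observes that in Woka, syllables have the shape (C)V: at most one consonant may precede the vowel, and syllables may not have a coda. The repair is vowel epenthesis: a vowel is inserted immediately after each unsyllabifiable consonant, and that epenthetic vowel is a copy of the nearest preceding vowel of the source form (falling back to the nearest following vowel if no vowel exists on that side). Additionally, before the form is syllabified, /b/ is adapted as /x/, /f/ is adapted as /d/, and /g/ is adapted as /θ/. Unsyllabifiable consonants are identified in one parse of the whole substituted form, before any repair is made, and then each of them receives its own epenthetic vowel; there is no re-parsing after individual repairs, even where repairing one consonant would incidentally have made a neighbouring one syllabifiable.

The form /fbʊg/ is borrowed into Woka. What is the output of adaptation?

Substitution: /f/ → /d/, /b/ → /x/, /g/ → /θ/, giving /dxʊθ/.
The consonants /d/, /θ/ cannot be parsed into a legal (C)V syllable (no codas are permitted; onsets are limited to one consonant).
Epenthesis after each stranded consonant: /d/ → /dʊ/, /θ/ → /θʊ/.

dʊxʊθʊ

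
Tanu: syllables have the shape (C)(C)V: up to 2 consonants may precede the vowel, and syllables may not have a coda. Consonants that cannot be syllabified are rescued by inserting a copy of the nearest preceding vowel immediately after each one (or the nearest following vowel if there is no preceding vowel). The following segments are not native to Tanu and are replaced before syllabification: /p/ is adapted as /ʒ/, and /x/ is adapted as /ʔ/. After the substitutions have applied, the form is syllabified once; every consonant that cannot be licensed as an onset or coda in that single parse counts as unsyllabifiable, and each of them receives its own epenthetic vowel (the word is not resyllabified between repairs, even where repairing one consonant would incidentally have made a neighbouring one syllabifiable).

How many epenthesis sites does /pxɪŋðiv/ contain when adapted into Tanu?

After substitution the input is /ʒʔɪŋðiv/.
The unsyllabifiable consonants are /v/; each receives one epenthetic vowel.

1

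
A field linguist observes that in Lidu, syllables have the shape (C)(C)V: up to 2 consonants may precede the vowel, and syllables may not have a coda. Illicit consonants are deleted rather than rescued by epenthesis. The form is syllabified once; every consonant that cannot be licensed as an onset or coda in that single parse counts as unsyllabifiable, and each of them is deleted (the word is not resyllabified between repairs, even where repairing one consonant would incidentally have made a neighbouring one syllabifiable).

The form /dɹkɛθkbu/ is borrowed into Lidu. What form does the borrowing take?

Syllabifying with onset maximization leaves /d/, /θ/ stranded (no codas are permitted; onsets may contain at most 2 consonants).
Deleting the stranded consonants removes /d/, /θ/.

ɹkɛkbu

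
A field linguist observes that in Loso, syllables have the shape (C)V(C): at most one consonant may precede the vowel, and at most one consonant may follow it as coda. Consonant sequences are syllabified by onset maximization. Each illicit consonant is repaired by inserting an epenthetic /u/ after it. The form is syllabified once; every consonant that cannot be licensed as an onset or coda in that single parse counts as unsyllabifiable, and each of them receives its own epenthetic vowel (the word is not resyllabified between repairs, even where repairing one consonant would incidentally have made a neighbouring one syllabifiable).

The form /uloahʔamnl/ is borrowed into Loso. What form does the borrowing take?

uloahʔamnulu

Syllabifying with onset maximization leaves /n/, /l/ stranded (at most one coda consonant is licensed; onsets are limited to one consonant).
Each unlicensed consonant becomes the onset of a new syllable: /n/ → /nu/, /l/ → /lu/.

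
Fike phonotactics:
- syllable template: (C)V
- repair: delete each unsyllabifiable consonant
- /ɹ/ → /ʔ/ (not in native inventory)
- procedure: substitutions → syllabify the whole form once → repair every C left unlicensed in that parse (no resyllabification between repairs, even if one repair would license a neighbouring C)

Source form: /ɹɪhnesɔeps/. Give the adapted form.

Substitution: /ɹ/ → /ʔ/, giving /ʔɪhnesɔeps/.
Under (C)V, the unsyllabifiable consonants are /h/, /p/, /s/ (no codas are permitted; onsets are limited to one consonant).
Each unlicensed consonant is deleted: /h/, /p/, /s/.

ʔɪnesɔe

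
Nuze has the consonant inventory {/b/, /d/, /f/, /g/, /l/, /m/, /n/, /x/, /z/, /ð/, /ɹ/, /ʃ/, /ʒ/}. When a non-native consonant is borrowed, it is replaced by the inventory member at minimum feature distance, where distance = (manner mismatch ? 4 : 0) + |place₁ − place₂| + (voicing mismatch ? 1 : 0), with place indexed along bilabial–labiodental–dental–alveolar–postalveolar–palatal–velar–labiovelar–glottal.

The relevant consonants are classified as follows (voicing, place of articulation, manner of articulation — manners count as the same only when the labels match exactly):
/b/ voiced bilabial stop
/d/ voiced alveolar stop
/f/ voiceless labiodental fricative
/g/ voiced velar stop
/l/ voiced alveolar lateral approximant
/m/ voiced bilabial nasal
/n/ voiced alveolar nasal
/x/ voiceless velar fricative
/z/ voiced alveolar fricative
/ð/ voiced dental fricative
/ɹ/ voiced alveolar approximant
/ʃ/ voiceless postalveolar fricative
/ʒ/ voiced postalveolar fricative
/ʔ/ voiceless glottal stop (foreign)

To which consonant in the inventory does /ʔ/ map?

/g/ is closest: same manner (stop), place distance 2 (glottal→velar), voicing differs (+1); total 3. Next closest is /d/ at distance 6.

g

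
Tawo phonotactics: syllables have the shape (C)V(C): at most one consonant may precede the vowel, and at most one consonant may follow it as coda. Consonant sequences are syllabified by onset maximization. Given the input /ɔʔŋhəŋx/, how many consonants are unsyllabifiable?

2

Syllabifying with onset maximization leaves /ŋ/, /x/ stranded (at most one coda consonant is licensed; onsets are limited to one consonant).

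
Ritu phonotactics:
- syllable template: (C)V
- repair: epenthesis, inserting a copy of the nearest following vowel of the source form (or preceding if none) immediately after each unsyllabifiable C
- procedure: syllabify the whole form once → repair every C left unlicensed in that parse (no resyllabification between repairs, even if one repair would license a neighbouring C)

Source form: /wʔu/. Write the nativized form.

The consonants /w/ cannot be parsed into a legal (C)V syllable (no codas are permitted; onsets are limited to one consonant).
Epenthesis after each stranded consonant: /w/ → /wu/.

wuʔu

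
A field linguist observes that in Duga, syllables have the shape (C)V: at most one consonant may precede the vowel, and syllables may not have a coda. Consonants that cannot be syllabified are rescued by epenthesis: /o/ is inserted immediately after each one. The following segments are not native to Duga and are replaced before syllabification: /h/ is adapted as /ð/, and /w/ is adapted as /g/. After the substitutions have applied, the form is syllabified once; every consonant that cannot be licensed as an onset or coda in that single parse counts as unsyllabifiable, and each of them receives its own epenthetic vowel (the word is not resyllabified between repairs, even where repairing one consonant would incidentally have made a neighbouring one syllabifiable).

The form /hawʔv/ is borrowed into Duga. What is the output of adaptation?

ðagoʔovo

Substitution: /h/ → /ð/, /w/ → /g/, giving /ðagʔv/.
The consonants /g/, /ʔ/, /v/ cannot be parsed into a legal (C)V syllable (no codas are permitted; onsets are limited to one consonant).
Epenthesis after each stranded consonant: /g/ → /go/, /ʔ/ → /ʔo/, /v/ → /vo/.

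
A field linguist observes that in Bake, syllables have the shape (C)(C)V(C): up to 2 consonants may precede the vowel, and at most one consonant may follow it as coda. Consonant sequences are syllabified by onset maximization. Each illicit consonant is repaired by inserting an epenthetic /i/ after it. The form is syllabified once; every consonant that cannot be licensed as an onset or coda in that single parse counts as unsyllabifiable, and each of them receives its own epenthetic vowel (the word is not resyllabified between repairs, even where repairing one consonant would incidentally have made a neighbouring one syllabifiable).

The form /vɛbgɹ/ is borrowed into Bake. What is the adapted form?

vɛbgiɹi

The consonants /g/, /ɹ/ cannot be parsed into a legal (C)(C)V(C) syllable (at most one coda consonant is licensed; onsets may contain at most 2 consonants).
Inserting the epenthetic vowel yields /g/ → /gi/, /ɹ/ → /ɹi/.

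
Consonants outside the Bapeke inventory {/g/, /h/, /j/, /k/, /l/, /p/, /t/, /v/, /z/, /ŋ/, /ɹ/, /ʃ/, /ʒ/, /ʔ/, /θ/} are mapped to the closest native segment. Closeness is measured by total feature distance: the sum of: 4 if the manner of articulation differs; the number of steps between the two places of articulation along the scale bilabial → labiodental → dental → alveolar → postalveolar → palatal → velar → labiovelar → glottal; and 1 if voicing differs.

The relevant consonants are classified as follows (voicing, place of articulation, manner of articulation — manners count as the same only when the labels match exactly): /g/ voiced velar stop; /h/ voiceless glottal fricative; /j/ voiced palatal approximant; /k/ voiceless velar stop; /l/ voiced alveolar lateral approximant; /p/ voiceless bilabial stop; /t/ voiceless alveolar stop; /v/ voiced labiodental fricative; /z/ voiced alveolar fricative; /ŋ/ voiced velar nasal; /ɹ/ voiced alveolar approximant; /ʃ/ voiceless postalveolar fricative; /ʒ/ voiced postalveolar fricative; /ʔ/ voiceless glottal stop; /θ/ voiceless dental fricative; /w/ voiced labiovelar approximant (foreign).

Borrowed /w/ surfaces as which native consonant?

j

/j/ is closest: same manner (approximant), place distance 2 (labiovelar→palatal), same voicing; total 2. Next closest is /ɹ/ at distance 4.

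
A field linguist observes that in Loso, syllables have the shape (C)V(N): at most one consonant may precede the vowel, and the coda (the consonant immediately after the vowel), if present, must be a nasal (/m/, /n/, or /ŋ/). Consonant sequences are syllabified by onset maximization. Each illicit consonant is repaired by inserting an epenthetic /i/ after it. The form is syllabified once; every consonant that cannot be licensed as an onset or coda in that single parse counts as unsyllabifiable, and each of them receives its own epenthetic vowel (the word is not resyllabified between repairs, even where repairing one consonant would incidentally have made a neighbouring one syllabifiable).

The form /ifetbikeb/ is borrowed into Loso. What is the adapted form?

ifetibikebi

Syllabifying with onset maximization leaves /t/, /b/ stranded (only a nasal (/m/, /n/, or /ŋ/) is licensed in coda position; onsets are limited to one consonant).
Epenthesis after each stranded consonant: /t/ → /ti/, /b/ → /bi/.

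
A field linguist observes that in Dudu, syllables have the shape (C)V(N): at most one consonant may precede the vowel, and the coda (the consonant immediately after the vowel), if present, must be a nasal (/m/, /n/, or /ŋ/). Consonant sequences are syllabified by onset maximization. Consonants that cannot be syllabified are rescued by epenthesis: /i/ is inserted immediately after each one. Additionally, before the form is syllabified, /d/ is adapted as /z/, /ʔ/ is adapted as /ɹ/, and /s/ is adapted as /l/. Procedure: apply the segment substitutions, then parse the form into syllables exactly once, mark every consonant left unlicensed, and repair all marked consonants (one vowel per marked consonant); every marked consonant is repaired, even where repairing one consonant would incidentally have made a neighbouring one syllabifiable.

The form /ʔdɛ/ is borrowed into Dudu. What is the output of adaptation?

Substitution: /ʔ/ → /ɹ/, /d/ → /z/, giving /ɹzɛ/.
Syllabifying with onset maximization leaves /ɹ/ stranded (only a nasal (/m/, /n/, or /ŋ/) is licensed in coda position; onsets are limited to one consonant).
Each unlicensed consonant becomes the onset of a new syllable: /ɹ/ → /ɹi/.

ɹizɛ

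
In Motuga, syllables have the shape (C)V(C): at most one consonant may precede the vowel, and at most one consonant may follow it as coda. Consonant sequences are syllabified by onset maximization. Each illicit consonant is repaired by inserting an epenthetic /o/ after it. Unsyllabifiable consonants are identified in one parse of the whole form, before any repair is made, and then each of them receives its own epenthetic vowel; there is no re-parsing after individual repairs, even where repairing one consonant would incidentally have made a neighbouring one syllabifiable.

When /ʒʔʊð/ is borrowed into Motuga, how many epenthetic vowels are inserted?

1

The unsyllabifiable consonants are /ʒ/; each receives one epenthetic vowel.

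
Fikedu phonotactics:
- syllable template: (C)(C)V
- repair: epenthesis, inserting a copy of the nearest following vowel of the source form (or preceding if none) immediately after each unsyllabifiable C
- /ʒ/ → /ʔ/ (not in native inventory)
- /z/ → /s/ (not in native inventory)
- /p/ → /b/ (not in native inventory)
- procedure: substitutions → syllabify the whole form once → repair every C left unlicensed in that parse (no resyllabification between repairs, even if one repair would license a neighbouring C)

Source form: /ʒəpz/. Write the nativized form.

ʔəbəsə

Substitution: /ʒ/ → /ʔ/, /p/ → /b/, /z/ → /s/, giving /ʔəbs/.
The consonants /b/, /s/ cannot be parsed into a legal (C)(C)V syllable (no codas are permitted; onsets may contain at most 2 consonants).
Epenthesis after each stranded consonant: /b/ → /bə/, /s/ → /sə/.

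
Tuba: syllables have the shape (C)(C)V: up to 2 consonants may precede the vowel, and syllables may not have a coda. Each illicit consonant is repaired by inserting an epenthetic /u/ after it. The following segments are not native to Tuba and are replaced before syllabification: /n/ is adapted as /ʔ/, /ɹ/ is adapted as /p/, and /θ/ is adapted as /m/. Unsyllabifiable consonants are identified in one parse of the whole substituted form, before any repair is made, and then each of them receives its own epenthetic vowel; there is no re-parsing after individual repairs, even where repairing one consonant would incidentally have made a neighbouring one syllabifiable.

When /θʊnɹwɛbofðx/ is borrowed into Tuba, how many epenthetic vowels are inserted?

After substitution the input is /mʊʔpwɛbofðx/.
The unsyllabifiable consonants are /ʔ/, /f/, /ð/, /x/; each receives one epenthetic vowel.

4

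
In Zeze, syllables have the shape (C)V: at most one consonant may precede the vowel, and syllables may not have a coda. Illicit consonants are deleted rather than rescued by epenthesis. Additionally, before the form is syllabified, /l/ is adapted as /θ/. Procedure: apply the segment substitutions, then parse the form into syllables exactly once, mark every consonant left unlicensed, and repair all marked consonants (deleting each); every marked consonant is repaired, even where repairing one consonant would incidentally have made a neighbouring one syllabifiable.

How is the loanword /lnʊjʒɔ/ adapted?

Substitution: /l/ → /θ/, giving /θnʊjʒɔ/.
The consonants /θ/, /j/ cannot be parsed into a legal (C)V syllable (no codas are permitted; onsets are limited to one consonant).
Deleting the stranded consonants removes /θ/, /j/.

nʊʒɔ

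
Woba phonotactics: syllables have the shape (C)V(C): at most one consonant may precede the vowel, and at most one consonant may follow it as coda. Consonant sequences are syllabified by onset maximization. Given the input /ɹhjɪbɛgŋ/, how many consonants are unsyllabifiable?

The consonants /ɹ/, /h/, /ŋ/ cannot be parsed into a legal (C)V(C) syllable (at most one coda consonant is licensed; onsets are limited to one consonant).

3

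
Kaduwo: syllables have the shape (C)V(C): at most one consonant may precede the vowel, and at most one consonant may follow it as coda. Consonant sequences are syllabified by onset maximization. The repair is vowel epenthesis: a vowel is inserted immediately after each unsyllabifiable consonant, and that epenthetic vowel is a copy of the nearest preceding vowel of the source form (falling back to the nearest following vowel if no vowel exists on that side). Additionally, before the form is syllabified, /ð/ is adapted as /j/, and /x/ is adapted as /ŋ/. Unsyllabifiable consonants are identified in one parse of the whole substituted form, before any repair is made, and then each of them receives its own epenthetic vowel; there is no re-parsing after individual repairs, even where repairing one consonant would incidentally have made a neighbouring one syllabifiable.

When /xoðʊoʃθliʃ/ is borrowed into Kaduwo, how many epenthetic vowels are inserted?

1

After substitution the input is /ŋojʊoʃθliʃ/.
The unsyllabifiable consonants are /θ/; each receives one epenthetic vowel.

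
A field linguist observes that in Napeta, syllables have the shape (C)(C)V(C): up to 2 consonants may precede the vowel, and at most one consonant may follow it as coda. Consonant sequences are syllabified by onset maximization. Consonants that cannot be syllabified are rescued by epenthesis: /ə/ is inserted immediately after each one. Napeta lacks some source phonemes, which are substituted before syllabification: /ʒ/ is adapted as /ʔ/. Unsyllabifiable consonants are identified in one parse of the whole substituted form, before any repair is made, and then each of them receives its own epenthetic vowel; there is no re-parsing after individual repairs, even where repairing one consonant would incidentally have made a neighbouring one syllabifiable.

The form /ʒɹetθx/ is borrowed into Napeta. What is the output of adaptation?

Substitution: /ʒ/ → /ʔ/, giving /ʔɹetθx/.
Syllabifying with onset maximization leaves /θ/, /x/ stranded (at most one coda consonant is licensed; onsets may contain at most 2 consonants).
Each unlicensed consonant becomes the onset of a new syllable: /θ/ → /θə/, /x/ → /xə/.

ʔɹetθəxə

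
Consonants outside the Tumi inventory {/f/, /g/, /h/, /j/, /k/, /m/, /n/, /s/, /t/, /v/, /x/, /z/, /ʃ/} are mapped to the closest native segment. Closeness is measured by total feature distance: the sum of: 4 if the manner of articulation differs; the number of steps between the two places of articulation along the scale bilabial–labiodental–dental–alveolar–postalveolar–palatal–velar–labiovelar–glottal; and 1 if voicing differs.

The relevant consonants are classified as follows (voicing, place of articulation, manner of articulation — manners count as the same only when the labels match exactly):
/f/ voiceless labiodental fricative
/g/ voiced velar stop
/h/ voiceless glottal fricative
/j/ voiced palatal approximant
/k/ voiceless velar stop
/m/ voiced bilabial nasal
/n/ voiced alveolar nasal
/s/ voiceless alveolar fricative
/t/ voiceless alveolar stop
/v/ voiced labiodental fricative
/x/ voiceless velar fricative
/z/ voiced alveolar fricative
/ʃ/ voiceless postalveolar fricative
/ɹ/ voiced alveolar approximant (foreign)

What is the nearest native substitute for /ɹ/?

/j/ is closest: same manner (approximant), place distance 2 (alveolar→palatal), same voicing; total 2. Next closest is /n/ at distance 4.

j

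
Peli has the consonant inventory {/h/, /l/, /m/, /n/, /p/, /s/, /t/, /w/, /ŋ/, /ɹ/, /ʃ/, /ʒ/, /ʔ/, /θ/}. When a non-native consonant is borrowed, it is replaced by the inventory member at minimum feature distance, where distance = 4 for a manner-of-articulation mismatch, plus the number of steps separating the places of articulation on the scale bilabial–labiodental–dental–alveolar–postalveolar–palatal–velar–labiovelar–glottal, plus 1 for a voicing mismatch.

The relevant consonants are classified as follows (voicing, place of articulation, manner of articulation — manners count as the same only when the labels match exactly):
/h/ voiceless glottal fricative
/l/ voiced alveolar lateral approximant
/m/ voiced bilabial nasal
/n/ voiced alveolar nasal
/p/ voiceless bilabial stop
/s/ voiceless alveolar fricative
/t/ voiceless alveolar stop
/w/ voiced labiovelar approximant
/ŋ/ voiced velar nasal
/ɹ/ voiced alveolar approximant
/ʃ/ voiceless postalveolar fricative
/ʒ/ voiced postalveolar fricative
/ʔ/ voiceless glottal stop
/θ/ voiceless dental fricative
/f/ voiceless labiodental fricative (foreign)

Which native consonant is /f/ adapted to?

θ

/θ/ is closest: same manner (fricative), place distance 1 (labiodental→dental), same voicing; total 1. Next closest is /s/ at distance 2.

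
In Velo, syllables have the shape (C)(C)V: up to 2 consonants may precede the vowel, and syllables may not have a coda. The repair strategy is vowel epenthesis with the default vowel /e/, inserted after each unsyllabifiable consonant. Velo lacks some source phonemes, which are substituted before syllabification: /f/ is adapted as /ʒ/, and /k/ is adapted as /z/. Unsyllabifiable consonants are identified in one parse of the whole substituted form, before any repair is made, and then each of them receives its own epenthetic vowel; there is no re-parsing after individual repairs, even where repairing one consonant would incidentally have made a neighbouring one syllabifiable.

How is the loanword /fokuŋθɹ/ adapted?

ʒozuŋeθeɹe

Substitution: /f/ → /ʒ/, /k/ → /z/, giving /ʒozuŋθɹ/.
Syllabifying with onset maximization leaves /ŋ/, /θ/, /ɹ/ stranded (no codas are permitted; onsets may contain at most 2 consonants).
Inserting the epenthetic vowel yields /ŋ/ → /ŋe/, /θ/ → /θe/, /ɹ/ → /ɹe/.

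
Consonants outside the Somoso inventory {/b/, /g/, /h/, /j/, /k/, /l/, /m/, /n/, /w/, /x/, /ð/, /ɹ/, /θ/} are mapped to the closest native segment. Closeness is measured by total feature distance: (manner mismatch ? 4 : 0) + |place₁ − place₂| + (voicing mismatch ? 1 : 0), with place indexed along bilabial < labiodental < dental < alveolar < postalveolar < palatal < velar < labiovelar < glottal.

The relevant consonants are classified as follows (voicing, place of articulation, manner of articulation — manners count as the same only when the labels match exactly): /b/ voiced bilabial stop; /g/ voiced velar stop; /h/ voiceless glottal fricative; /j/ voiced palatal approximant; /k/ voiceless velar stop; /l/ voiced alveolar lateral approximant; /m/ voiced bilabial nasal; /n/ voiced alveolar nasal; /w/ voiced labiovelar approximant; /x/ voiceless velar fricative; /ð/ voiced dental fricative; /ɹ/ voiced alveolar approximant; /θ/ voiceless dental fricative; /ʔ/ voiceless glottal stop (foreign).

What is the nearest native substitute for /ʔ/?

k

/k/ is closest: same manner (stop), place distance 2 (glottal→velar), same voicing; total 2. Next closest is /g/ at distance 3.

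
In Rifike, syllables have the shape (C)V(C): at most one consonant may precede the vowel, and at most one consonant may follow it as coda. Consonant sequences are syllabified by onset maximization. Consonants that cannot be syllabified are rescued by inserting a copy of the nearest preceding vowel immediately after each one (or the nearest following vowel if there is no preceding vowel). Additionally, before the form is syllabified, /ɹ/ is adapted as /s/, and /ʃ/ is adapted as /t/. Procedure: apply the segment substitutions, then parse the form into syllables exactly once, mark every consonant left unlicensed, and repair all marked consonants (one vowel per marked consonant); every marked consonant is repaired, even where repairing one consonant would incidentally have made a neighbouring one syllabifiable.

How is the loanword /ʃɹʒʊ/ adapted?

Substitution: /ʃ/ → /t/, /ɹ/ → /s/, giving /tsʒʊ/.
Under (C)V(C), the unsyllabifiable consonants are /t/, /s/ (at most one coda consonant is licensed; onsets are limited to one consonant).
Each unlicensed consonant becomes the onset of a new syllable: /t/ → /tʊ/, /s/ → /sʊ/.

tʊsʊʒʊ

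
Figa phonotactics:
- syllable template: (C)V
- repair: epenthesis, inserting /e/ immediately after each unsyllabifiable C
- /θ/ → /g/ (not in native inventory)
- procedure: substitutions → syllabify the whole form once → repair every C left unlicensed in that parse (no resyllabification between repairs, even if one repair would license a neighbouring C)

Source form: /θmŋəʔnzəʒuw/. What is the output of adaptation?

Substitution: /θ/ → /g/, giving /gmŋəʔnzəʒuw/.
The consonants /g/, /m/, /ʔ/, /n/, /w/ cannot be parsed into a legal (C)V syllable (no codas are permitted; onsets are limited to one consonant).
Each unlicensed consonant becomes the onset of a new syllable: /g/ → /ge/, /m/ → /me/, /ʔ/ → /ʔe/, /n/ → /ne/, /w/ → /we/.

gemeŋəʔenezəʒuwe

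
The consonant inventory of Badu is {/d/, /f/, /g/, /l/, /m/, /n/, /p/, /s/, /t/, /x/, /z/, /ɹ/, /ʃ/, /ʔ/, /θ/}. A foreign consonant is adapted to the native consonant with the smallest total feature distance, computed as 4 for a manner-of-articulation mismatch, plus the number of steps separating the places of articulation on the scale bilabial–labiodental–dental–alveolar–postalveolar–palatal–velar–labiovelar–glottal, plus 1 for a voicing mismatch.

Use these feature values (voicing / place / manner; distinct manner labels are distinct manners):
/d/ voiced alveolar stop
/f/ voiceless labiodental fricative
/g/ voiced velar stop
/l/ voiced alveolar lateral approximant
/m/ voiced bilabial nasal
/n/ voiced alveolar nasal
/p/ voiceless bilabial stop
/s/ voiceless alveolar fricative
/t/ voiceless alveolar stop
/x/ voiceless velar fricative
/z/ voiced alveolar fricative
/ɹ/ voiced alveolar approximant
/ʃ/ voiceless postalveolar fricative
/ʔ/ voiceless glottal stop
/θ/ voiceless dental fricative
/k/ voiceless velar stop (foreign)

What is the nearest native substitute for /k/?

g

/g/ is closest: same manner (stop), place distance 0 (velar→velar), voicing differs (+1); total 1. Next closest is /ʔ/ at distance 2.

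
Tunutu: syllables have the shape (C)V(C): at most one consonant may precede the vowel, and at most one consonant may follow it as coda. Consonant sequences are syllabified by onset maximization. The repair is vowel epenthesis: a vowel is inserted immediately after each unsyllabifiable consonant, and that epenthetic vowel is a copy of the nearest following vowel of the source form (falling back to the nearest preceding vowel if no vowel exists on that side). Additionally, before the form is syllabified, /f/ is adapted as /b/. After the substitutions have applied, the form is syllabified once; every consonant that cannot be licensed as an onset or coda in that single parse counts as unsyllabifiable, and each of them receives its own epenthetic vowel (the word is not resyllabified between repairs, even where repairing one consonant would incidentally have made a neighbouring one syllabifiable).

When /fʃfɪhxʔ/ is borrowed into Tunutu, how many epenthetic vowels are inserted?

After substitution the input is /bʃbɪhxʔ/.
The unsyllabifiable consonants are /b/, /ʃ/, /x/, /ʔ/; each receives one epenthetic vowel.

4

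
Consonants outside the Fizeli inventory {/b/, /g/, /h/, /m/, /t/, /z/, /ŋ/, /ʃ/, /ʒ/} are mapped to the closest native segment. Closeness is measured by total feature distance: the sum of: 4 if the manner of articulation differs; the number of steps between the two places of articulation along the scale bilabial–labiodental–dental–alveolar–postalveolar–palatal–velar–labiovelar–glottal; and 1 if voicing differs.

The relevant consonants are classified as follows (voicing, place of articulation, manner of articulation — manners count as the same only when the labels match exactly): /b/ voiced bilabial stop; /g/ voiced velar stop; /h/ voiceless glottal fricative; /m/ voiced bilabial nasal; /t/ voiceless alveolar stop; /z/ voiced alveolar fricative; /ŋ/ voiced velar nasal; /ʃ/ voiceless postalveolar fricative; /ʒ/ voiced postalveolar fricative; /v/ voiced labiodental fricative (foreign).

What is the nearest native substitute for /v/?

z

/z/ is closest: same manner (fricative), place distance 2 (labiodental→alveolar), same voicing; total 2. Next closest is /ʒ/ at distance 3.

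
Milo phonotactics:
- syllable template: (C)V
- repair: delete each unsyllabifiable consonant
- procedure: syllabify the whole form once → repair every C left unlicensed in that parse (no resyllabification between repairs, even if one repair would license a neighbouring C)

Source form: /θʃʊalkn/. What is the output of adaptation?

ʃʊa

The consonants /θ/, /l/, /k/, /n/ cannot be parsed into a legal (C)V syllable (no codas are permitted; onsets are limited to one consonant).
Deleting the stranded consonants removes /θ/, /l/, /k/, /n/.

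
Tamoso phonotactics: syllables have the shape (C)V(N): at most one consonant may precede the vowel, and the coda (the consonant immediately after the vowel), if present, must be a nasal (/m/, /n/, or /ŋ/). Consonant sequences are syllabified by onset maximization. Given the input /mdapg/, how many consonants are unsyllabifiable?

3

Syllabifying with onset maximization leaves /m/, /p/, /g/ stranded (only a nasal (/m/, /n/, or /ŋ/) is licensed in coda position; onsets are limited to one consonant).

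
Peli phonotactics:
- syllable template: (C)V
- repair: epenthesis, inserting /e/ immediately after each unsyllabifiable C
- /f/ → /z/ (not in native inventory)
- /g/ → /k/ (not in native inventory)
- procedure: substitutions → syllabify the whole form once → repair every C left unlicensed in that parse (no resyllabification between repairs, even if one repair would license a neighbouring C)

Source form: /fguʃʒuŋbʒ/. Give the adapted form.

zekuʃeʒuŋebeʒe

Substitution: /f/ → /z/, /g/ → /k/, giving /zkuʃʒuŋbʒ/.
Syllabifying with onset maximization leaves /z/, /ʃ/, /ŋ/, /b/, /ʒ/ stranded (no codas are permitted; onsets are limited to one consonant).
Inserting the epenthetic vowel yields /z/ → /ze/, /ʃ/ → /ʃe/, /ŋ/ → /ŋe/, /b/ → /be/, /ʒ/ → /ʒe/.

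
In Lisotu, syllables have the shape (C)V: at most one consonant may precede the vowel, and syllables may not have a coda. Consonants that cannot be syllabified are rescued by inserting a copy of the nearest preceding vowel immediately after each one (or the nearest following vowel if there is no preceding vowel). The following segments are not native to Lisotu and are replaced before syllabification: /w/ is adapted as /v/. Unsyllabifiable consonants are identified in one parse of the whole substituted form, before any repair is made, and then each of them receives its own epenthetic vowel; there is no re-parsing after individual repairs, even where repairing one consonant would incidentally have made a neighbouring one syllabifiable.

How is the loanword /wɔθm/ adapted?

Substitution: /w/ → /v/, giving /vɔθm/.
Syllabifying with onset maximization leaves /θ/, /m/ stranded (no codas are permitted; onsets are limited to one consonant).
Inserting the epenthetic vowel yields /θ/ → /θɔ/, /m/ → /mɔ/.

vɔθɔmɔ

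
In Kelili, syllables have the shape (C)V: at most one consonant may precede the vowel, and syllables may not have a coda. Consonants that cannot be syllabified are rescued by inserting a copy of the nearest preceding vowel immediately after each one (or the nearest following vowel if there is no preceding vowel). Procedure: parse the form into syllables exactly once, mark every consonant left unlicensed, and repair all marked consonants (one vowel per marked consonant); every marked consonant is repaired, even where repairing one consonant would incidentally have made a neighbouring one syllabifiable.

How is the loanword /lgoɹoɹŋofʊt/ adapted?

logoɹoɹoŋofʊtʊ

The consonants /l/, /ɹ/, /t/ cannot be parsed into a legal (C)V syllable (no codas are permitted; onsets are limited to one consonant).
Epenthesis after each stranded consonant: /l/ → /lo/, /ɹ/ → /ɹo/, /t/ → /tʊ/.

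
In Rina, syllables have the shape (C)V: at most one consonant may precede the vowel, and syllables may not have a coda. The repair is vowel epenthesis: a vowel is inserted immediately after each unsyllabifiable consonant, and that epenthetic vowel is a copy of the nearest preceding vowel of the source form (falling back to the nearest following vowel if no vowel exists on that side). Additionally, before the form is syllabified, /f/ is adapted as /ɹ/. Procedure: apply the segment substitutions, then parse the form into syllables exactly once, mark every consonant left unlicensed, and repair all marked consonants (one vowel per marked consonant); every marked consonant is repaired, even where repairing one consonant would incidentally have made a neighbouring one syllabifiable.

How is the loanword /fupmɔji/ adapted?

Substitution: /f/ → /ɹ/, giving /ɹupmɔji/.
Under (C)V, the unsyllabifiable consonants are /p/ (no codas are permitted; onsets are limited to one consonant).
Each unlicensed consonant becomes the onset of a new syllable: /p/ → /pu/.

ɹupumɔji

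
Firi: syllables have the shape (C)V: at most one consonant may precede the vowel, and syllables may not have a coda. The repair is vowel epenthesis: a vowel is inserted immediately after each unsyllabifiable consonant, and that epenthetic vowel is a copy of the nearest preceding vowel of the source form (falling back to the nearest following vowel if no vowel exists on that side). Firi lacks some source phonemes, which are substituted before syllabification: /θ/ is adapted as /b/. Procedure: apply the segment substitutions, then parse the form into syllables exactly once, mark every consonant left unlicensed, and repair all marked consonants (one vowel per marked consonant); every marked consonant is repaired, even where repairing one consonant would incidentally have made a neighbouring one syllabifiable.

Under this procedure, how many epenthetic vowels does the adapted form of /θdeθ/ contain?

After substitution the input is /bdeb/.
The unsyllabifiable consonants are /b/, /b/; each receives one epenthetic vowel.

2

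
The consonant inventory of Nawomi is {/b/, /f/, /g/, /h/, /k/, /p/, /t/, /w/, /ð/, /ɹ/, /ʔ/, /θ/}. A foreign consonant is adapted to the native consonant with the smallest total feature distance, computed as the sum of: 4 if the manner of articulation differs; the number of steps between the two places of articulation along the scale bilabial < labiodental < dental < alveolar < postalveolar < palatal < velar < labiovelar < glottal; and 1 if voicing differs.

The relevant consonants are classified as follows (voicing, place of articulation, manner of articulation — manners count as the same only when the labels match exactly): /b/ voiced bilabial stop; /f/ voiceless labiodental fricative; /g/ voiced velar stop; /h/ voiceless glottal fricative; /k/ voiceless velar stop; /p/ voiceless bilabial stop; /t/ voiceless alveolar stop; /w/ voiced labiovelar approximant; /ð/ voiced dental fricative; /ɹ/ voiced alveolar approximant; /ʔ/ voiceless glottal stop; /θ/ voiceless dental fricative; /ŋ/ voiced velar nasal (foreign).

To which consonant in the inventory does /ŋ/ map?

g

/g/ is closest: manner differs (nasal→stop, +4), place distance 0 (velar→velar), same voicing; total 4. Next closest is /k/ at distance 5.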